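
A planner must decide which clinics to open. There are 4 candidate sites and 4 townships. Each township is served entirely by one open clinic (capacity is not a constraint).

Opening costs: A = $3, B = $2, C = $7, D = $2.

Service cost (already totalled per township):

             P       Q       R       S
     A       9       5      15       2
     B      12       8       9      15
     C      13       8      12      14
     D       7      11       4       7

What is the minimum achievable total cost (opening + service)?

Minimum total cost: 23

For any fixed open set, each township goes to its cheapest open site; total = fixed + service.
{A, D}: P→D 7, Q→A 5, R→D 4, S→A 2. Service 18; fixed 5; total 23.
{A, B, D}: service 18 + fixed 7 = 25
{A, B}: service 25 + fixed 5 = 30
{A, B, C, D}: service 18 + fixed 14 = 32
No other subset beats 23.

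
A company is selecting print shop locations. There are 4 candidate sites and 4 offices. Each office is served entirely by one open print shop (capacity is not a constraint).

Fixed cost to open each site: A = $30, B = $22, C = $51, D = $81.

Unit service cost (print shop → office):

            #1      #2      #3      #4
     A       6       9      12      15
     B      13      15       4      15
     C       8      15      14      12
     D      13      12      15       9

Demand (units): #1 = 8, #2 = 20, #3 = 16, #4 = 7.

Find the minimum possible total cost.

For any fixed open set, each office goes to its cheapest open site; total = fixed + service.
{A, B}: #1→A 6·8=48, #2→A 9·20=180, #3→B 4·16=64, #4→A 15·7=105. Service 397; fixed 52; total 449.
{A, B, C}: service 376 + fixed 103 = 479
{A, B, D}: service 355 + fixed 133 = 488
{A, B, C, D}: service 355 + fixed 184 = 539
(All 15 nonempty subsets were checked; A and B is lowest.)

Minimum total cost: 449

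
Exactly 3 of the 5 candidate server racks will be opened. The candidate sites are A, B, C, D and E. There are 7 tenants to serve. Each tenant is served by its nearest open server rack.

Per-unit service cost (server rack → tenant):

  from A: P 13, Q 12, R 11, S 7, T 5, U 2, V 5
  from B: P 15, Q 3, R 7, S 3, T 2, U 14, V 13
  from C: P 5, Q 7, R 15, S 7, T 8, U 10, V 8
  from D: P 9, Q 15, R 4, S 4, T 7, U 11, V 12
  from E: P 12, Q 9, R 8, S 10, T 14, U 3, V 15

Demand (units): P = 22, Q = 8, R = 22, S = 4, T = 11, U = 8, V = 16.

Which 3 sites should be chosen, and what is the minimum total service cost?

With exactly 3 open, each tenant uses its cheapest among the chosen.
{A, B, C}: P→C 5·22=110, Q→B 3·8=24, R→B 7·22=154, S→B 3·4=12, T→B 2·11=22, U→A 2·8=16, V→A 5·16=80. Service cost 418.
{A, C, D}: service cost 421
{A, B, D}: service cost 440
Among all 10 size-3 choices, {A, B, C} is lowest.

Choose A, B and C; total service cost 418.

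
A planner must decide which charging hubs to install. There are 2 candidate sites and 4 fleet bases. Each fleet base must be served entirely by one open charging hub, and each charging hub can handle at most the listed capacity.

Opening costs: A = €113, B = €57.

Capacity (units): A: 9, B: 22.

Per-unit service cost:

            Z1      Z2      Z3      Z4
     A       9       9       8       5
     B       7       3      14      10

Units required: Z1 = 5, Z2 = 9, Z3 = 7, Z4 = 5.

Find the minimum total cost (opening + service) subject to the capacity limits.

Open {A, B}: Z1→B 7·5=35, Z2→B 3·9=27, Z3→A 8·7=56, Z4→B 10·5=50.
Loads: A carries 7/9, B carries 19/22. Service 168; fixed 170; total 338.
Next best feasible plan costs 355.

Minimum total cost: 338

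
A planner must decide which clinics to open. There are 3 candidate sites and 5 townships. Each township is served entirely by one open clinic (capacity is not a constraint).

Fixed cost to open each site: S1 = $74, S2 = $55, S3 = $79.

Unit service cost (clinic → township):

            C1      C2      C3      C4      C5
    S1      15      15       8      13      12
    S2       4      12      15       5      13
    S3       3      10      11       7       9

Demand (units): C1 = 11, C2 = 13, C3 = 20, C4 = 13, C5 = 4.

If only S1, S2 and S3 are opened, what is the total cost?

Each township is assigned to its cheapest site among the open ones.
{S1, S2, S3}: C1→S3 3·11=33, C2→S3 10·13=130, C3→S1 8·20=160, C4→S2 5·13=65, C5→S3 9·4=36. Service 424; fixed 208; total 632.

Total cost: 632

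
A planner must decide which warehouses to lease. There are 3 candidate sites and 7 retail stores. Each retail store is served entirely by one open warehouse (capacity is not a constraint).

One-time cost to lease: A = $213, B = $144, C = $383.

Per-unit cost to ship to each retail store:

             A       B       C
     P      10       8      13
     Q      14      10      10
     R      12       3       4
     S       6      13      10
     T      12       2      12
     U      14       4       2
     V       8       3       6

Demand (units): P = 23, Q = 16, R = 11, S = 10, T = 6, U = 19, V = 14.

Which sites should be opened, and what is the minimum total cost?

Open B only; minimum total cost 781.

For any fixed open set, each retail store goes to its cheapest open site; total = fixed + service.
{B}: P→B 8·23=184, Q→B 10·16=160, R→B 3·11=33, S→B 13·10=130, T→B 2·6=12, U→B 4·19=76, V→B 3·14=42. Service 637; fixed 144; total 781.
{A, B}: P→B 8·23=184, Q→B 10·16=160, R→B 3·11=33, S→A 6·10=60, T→B 2·6=12, U→B 4·19=76, V→B 3·14=42. Service 567; fixed 357; total 924.
{B, C}: service 569 + fixed 527 = 1096
{A, B, C}: P→B 8·23=184, Q→B 10·16=160, R→B 3·11=33, S→A 6·10=60, T→B 2·6=12, U→C 2·19=38, V→B 3·14=42. Service 529; fixed 740; total 1269.
No other subset beats 781.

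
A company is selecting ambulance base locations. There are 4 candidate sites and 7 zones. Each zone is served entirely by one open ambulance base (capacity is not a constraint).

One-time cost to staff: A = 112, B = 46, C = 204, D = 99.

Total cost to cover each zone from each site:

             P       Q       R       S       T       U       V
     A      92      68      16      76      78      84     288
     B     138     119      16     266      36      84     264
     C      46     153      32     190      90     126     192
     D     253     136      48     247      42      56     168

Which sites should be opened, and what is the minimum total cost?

Open A and D; minimum total cost 729.

For any fixed open set, each zone goes to its cheapest open site; total = fixed + service.
{A, D}: P→A 92, Q→A 68, R→A 16, S→A 76, T→D 42, U→D 56, V→D 168. Service 518; fixed 211; total 729.
{A, B, D}: service 512 + fixed 257 = 769
{A, B}: service 636 + fixed 158 = 794
{A, B, C, D}: service 466 + fixed 461 = 927
No other subset beats 729.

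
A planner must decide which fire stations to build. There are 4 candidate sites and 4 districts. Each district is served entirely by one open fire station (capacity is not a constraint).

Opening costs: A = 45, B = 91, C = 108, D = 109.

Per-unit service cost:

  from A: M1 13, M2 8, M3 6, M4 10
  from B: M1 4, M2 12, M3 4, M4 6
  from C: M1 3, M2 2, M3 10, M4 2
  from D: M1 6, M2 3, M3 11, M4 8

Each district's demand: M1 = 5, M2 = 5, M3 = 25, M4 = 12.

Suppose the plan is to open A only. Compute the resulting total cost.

Each district is assigned to its cheapest site among the open ones.
{A}: M1→A 13·5=65, M2→A 8·5=40, M3→A 6·25=150, M4→A 10·12=120. Service 375; fixed 45; total 420.

Total cost: 420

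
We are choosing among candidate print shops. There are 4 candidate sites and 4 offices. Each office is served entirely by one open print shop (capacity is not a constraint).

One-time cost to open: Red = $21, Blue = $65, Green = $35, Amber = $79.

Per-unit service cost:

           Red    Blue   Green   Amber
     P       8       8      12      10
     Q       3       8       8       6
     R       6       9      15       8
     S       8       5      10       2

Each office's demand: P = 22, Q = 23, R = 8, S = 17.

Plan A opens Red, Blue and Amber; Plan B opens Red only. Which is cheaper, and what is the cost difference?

Plan A: {Red, Blue, Amber}: P→Red 8·22=176, Q→Red 3·23=69, R→Red 6·8=48, S→Amber 2·17=34. Service 327; fixed 165; total 492.
Plan B: {Red}: P→Red 8·22=176, Q→Red 3·23=69, R→Red 6·8=48, S→Red 8·17=136. Service 429; fixed 21; total 450.
Difference: |492 − 450| = 42.

Plan B is cheaper by 42.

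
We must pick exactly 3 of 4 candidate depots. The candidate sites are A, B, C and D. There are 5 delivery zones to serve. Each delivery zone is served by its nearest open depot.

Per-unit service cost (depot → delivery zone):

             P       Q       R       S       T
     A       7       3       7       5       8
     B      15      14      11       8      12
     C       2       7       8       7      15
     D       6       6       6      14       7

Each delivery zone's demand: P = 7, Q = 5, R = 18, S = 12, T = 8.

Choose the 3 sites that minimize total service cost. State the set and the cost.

Choose A, C and D; total service cost 253.

With exactly 3 open, each delivery zone uses its cheapest among the chosen.
{A, C, D}: P→C 2·7=14, Q→A 3·5=15, R→D 6·18=108, S→A 5·12=60, T→D 7·8=56. Service cost 253.
{A, B, C}: service cost 279
{A, B, D}: service cost 281
Among all 4 size-3 choices, {A, C, D} is lowest.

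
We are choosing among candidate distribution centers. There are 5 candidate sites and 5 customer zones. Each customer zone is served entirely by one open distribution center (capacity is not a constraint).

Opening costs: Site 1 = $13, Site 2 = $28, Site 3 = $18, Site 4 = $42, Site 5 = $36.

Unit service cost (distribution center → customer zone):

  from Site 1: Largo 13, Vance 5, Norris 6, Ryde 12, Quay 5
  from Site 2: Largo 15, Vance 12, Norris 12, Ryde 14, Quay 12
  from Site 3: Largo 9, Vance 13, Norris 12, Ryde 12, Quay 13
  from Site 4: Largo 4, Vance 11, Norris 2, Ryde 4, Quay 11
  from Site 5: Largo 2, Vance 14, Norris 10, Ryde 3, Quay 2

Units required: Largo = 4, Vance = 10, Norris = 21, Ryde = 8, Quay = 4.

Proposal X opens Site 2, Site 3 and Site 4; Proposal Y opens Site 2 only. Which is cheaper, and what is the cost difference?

Proposal X is cheaper by 288.

Proposal X: {Site 2, Site 3, Site 4}: Largo→Site 4 4·4=16, Vance→Site 4 11·10=110, Norris→Site 4 2·21=42, Ryde→Site 4 4·8=32, Quay→Site 4 11·4=44. Service 244; fixed 88; total 332.
Proposal Y: {Site 2}: Largo→Site 2 15·4=60, Vance→Site 2 12·10=120, Norris→Site 2 12·21=252, Ryde→Site 2 14·8=112, Quay→Site 2 12·4=48. Service 592; fixed 28; total 620.
Difference: |332 − 620| = 288.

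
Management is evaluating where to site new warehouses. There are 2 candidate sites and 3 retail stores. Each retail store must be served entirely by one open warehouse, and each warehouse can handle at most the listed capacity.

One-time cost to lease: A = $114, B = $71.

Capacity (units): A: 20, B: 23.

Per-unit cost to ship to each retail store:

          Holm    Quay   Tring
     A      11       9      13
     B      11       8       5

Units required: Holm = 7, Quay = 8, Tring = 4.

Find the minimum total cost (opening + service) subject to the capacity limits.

Open {B}: Holm→B 11·7=77, Quay→B 8·8=64, Tring→B 5·4=20.
Loads: B carries 19/23. Service 161; fixed 71; total 232.
Next best feasible plan costs 315.

Minimum total cost: 232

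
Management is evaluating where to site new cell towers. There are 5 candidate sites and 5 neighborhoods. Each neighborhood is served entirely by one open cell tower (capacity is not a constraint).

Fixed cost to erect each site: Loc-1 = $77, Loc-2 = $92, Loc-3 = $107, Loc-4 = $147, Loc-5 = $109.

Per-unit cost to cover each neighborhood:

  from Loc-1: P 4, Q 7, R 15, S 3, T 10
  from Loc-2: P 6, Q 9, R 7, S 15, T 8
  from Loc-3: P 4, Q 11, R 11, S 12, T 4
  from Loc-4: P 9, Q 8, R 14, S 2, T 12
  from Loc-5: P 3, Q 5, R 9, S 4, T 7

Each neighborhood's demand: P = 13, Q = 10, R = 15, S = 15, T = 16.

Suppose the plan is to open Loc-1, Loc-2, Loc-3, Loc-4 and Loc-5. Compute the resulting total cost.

Each neighborhood is assigned to its cheapest site among the open ones.
{Loc-1, Loc-2, Loc-3, Loc-4, Loc-5}: P→Loc-5 3·13=39, Q→Loc-5 5·10=50, R→Loc-2 7·15=105, S→Loc-4 2·15=30, T→Loc-3 4·16=64. Service 288; fixed 532; total 820.

Total cost: 820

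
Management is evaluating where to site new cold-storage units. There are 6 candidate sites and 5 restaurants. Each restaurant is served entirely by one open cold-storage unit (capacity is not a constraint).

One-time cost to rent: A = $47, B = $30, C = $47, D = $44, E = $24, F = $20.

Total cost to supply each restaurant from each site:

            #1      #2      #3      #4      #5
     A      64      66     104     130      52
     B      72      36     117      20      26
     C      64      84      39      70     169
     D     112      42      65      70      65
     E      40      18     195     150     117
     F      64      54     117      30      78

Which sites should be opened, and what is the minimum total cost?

For any fixed open set, each restaurant goes to its cheapest open site; total = fixed + service.
{B, C, E}: #1→E 40, #2→E 18, #3→C 39, #4→B 20, #5→B 26. Service 143; fixed 101; total 244.
{B, C}: #1→C 64, #2→B 36, #3→C 39, #4→B 20, #5→B 26. Service 185; fixed 77; total 262.
{B, C, E, F}: #1→E 40, #2→E 18, #3→C 39, #4→B 20, #5→B 26. Service 143; fixed 121; total 264.
{A, B, C, D, E, F}: #1→E 40, #2→E 18, #3→C 39, #4→B 20, #5→B 26. Service 143; fixed 212; total 355.
No other subset beats 244.

Open B, C and E; minimum total cost 244.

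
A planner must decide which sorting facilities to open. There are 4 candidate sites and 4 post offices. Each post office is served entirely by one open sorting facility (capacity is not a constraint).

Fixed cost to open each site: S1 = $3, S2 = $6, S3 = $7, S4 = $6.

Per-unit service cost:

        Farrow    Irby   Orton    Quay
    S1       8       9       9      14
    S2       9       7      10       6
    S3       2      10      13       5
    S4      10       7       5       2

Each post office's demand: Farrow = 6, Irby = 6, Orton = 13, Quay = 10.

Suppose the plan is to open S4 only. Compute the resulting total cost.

Each post office is assigned to its cheapest site among the open ones.
{S4}: Farrow→S4 10·6=60, Irby→S4 7·6=42, Orton→S4 5·13=65, Quay→S4 2·10=20. Service 187; fixed 6; total 193.

Total cost: 193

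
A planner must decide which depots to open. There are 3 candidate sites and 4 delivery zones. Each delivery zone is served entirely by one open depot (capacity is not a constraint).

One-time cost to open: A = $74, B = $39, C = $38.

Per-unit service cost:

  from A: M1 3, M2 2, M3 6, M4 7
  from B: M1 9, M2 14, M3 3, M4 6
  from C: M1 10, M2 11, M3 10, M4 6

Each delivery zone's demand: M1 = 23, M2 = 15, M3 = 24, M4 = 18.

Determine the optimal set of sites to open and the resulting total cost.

For any fixed open set, each delivery zone goes to its cheapest open site; total = fixed + service.
{A, B}: M1→A 3·23=69, M2→A 2·15=30, M3→B 3·24=72, M4→B 6·18=108. Service 279; fixed 113; total 392.
{A, B, C}: service 279 + fixed 151 = 430
{A}: service 369 + fixed 74 = 443
{C}: service 743 + fixed 38 = 781
(All 7 nonempty subsets were checked; A and B is lowest.)

Open A and B; minimum total cost 392.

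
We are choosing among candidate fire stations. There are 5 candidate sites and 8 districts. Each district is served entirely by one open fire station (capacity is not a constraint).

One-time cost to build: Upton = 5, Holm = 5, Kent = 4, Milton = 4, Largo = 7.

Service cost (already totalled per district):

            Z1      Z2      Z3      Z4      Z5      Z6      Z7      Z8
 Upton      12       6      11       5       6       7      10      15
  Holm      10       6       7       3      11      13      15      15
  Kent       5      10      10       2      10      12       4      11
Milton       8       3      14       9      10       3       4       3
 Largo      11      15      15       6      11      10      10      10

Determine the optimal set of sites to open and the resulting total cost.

For any fixed open set, each district goes to its cheapest open site; total = fixed + service.
{Kent, Milton}: Z1→Kent 5, Z2→Milton 3, Z3→Kent 10, Z4→Kent 2, Z5→Kent 10, Z6→Milton 3, Z7→Kent 4, Z8→Milton 3. Service 40; fixed 8; total 48.
{Upton, Kent, Milton}: service 36 + fixed 13 = 49
{Holm, Kent, Milton}: service 37 + fixed 13 = 50
{Upton, Holm, Kent, Milton, Largo}: Z1→Kent 5, Z2→Milton 3, Z3→Holm 7, Z4→Kent 2, Z5→Upton 6, Z6→Milton 3, Z7→Kent 4, Z8→Milton 3. Service 33; fixed 25; total 58.
No other subset beats 48.

Open Kent and Milton; minimum total cost 48.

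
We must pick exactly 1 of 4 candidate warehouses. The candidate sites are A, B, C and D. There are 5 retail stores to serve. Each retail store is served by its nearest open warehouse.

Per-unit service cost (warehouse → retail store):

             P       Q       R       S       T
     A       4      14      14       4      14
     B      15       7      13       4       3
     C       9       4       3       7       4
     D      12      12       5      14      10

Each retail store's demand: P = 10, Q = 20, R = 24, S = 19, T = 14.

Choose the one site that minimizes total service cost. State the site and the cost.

With exactly 1 open, each retail store uses its cheapest among the chosen.
{C}: P→C 9·10=90, Q→C 4·20=80, R→C 3·24=72, S→C 7·19=133, T→C 4·14=56. Service cost 431.
{B}: service cost 720
{D}: service cost 886
Among all 4 size-1 choices, {C} is lowest.

Choose C only; total service cost 431.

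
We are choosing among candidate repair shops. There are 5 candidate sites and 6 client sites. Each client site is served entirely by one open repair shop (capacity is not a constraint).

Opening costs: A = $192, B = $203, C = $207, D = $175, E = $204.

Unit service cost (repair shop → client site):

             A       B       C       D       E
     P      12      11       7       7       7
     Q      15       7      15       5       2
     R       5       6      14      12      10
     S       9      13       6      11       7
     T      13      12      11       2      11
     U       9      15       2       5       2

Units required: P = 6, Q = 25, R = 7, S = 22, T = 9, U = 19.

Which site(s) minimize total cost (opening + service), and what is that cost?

Open E only; minimum total cost 657.

For any fixed open set, each client site goes to its cheapest open site; total = fixed + service.
{E}: P→E 7·6=42, Q→E 2·25=50, R→E 10·7=70, S→E 7·22=154, T→E 11·9=99, U→E 2·19=38. Service 453; fixed 204; total 657.
{D, E}: service 372 + fixed 379 = 751
{D}: service 606 + fixed 175 = 781
{A, B, C, D, E}: service 315 + fixed 981 = 1296
No other subset beats 657.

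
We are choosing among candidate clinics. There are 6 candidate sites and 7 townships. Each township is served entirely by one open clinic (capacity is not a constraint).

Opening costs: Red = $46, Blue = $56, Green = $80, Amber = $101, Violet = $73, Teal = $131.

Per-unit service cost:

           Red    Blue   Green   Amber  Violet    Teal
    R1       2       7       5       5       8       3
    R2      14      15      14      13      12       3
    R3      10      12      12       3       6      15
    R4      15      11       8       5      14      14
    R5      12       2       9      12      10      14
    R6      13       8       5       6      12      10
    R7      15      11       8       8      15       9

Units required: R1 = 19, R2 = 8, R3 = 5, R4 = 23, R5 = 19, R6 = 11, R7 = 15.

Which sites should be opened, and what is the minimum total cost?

Open Red, Blue and Amber; minimum total cost 699.

For any fixed open set, each township goes to its cheapest open site; total = fixed + service.
{Red, Blue, Amber}: R1→Red 2·19=38, R2→Amber 13·8=104, R3→Amber 3·5=15, R4→Amber 5·23=115, R5→Blue 2·19=38, R6→Amber 6·11=66, R7→Amber 8·15=120. Service 496; fixed 203; total 699.
{Blue, Amber}: R1→Amber 5·19=95, R2→Amber 13·8=104, R3→Amber 3·5=15, R4→Amber 5·23=115, R5→Blue 2·19=38, R6→Amber 6·11=66, R7→Amber 8·15=120. Service 553; fixed 157; total 710.
{Blue, Amber, Teal}: service 435 + fixed 288 = 723
{Red, Blue, Green, Amber, Violet, Teal}: R1→Red 2·19=38, R2→Teal 3·8=24, R3→Amber 3·5=15, R4→Amber 5·23=115, R5→Blue 2·19=38, R6→Green 5·11=55, R7→Green 8·15=120. Service 405; fixed 487; total 892.
No other subset beats 699.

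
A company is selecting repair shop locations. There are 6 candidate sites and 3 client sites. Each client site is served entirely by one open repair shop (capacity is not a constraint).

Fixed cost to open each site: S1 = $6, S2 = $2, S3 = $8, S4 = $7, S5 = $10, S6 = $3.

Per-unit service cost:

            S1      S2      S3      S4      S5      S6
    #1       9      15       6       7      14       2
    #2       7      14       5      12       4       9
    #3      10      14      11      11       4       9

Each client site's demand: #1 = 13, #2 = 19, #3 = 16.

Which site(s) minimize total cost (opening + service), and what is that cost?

For any fixed open set, each client site goes to its cheapest open site; total = fixed + service.
{S5, S6}: #1→S6 2·13=26, #2→S5 4·19=76, #3→S5 4·16=64. Service 166; fixed 13; total 179.
{S2, S5, S6}: #1→S6 2·13=26, #2→S5 4·19=76, #3→S5 4·16=64. Service 166; fixed 15; total 181.
{S1, S5, S6}: service 166 + fixed 19 = 185
{S1, S2, S3, S4, S5, S6}: #1→S6 2·13=26, #2→S5 4·19=76, #3→S5 4·16=64. Service 166; fixed 36; total 202.
No other subset beats 179.

Open S5 and S6; minimum total cost 179.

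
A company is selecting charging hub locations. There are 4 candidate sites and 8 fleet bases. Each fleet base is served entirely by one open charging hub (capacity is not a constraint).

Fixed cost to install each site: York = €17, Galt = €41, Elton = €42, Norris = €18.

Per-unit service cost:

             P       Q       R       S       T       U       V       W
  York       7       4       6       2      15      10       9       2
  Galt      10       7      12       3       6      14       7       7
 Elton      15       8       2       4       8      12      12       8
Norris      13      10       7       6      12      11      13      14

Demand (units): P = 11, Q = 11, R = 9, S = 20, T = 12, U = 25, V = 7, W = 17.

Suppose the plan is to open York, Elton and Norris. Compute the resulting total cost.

Each fleet base is assigned to its cheapest site among the open ones.
{York, Elton, Norris}: P→York 7·11=77, Q→York 4·11=44, R→Elton 2·9=18, S→York 2·20=40, T→Elton 8·12=96, U→York 10·25=250, V→York 9·7=63, W→York 2·17=34. Service 622; fixed 77; total 699.

Total cost: 699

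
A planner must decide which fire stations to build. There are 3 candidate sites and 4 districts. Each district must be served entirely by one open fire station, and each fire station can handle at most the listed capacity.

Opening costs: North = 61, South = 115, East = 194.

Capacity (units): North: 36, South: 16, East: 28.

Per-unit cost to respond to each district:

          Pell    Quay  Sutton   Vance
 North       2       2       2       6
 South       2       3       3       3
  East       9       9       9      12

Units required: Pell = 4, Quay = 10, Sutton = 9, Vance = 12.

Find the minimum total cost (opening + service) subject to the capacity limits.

Minimum total cost: 179

Open {North}: Pell→North 2·4=8, Quay→North 2·10=20, Sutton→North 2·9=18, Vance→North 6·12=72.
Loads: North carries 35/36. Service 118; fixed 61; total 179.
Next best feasible plan costs 258.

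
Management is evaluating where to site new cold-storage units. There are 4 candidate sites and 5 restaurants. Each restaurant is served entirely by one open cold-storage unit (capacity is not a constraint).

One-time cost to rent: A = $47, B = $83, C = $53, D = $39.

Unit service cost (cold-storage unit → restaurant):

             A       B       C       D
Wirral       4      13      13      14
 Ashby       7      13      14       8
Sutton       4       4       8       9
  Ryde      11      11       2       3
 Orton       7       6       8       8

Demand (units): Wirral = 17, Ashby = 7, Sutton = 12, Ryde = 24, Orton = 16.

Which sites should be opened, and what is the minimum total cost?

For any fixed open set, each restaurant goes to its cheapest open site; total = fixed + service.
{A, C}: Wirral→A 4·17=68, Ashby→A 7·7=49, Sutton→A 4·12=48, Ryde→C 2·24=48, Orton→A 7·16=112. Service 325; fixed 100; total 425.
{A, D}: service 349 + fixed 86 = 435
{A, C, D}: Wirral→A 4·17=68, Ashby→A 7·7=49, Sutton→A 4·12=48, Ryde→C 2·24=48, Orton→A 7·16=112. Service 325; fixed 139; total 464.
{A, B, C, D}: service 309 + fixed 222 = 531
(All 15 nonempty subsets were checked; A and C is lowest.)

Open A and C; minimum total cost 425.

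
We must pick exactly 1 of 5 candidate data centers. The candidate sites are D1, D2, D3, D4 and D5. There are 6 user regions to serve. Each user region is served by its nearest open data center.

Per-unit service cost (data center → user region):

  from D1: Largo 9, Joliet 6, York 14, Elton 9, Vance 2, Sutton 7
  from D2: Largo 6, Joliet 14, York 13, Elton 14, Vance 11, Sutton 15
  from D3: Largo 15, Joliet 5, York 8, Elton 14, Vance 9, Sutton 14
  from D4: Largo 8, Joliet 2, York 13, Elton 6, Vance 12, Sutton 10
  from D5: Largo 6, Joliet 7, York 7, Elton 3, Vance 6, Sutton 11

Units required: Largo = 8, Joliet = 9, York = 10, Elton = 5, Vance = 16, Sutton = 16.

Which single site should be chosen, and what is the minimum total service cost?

With exactly 1 open, each user region uses its cheapest among the chosen.
{D1}: Largo→D1 9·8=72, Joliet→D1 6·9=54, York→D1 14·10=140, Elton→D1 9·5=45, Vance→D1 2·16=32, Sutton→D1 7·16=112. Service cost 455.
{D5}: service cost 468
{D4}: service cost 594
Among all 5 size-1 choices, {D1} is lowest.

Choose D1 only; total service cost 455.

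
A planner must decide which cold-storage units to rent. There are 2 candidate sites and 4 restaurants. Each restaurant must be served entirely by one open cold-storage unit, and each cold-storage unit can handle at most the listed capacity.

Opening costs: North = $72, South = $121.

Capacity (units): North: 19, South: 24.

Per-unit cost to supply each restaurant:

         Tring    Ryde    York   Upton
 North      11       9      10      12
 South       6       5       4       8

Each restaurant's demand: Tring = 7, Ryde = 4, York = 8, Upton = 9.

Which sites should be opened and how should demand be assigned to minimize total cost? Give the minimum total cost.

Minimum total cost: 375

Open {North, South}: Tring→South 6·7=42, Ryde→North 9·4=36, York→South 4·8=32, Upton→South 8·9=72.
Loads: North carries 4/19, South carries 24/24. Service 182; fixed 193; total 375.
Next best feasible plan costs 394.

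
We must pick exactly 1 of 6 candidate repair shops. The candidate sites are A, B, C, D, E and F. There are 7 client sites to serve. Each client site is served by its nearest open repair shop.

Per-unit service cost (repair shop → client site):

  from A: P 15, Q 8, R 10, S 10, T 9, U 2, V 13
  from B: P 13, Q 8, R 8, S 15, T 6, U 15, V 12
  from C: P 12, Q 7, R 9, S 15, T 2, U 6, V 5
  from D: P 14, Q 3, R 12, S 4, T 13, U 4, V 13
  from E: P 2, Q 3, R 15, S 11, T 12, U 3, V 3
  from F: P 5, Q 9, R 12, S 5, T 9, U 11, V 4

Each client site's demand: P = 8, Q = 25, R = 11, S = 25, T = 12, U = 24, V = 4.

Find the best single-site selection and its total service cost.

With exactly 1 open, each client site uses its cheapest among the chosen.
{D}: P→D 14·8=112, Q→D 3·25=75, R→D 12·11=132, S→D 4·25=100, T→D 13·12=156, U→D 4·24=96, V→D 13·4=52. Service cost 723.
{E}: service cost 759
{A}: service cost 888
Among all 6 size-1 choices, {D} is lowest.

Choose D only; total service cost 723.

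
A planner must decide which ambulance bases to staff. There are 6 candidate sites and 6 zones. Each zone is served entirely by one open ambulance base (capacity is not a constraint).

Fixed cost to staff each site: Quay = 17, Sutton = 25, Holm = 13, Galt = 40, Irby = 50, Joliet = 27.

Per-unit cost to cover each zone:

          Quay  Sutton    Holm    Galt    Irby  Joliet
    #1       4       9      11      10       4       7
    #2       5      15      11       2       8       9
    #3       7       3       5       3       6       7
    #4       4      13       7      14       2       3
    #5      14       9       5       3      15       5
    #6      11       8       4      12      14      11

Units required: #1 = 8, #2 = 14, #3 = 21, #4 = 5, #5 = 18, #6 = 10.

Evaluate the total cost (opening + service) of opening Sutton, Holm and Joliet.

Total cost: 455

Each zone is assigned to its cheapest site among the open ones.
{Sutton, Holm, Joliet}: #1→Joliet 7·8=56, #2→Joliet 9·14=126, #3→Sutton 3·21=63, #4→Joliet 3·5=15, #5→Holm 5·18=90, #6→Holm 4·10=40. Service 390; fixed 65; total 455.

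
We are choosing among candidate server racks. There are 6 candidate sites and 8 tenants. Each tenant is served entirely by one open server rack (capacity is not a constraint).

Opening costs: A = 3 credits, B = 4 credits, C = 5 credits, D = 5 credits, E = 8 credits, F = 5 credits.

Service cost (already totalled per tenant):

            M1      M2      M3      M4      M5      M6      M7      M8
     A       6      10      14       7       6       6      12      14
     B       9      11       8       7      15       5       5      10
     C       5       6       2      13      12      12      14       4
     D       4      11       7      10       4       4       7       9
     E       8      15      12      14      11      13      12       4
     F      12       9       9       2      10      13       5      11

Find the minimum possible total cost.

Minimum total cost: 46

For any fixed open set, each tenant goes to its cheapest open site; total = fixed + service.
{C, D, F}: M1→D 4, M2→C 6, M3→C 2, M4→F 2, M5→D 4, M6→D 4, M7→F 5, M8→C 4. Service 31; fixed 15; total 46.
{A, C, D, F}: service 31 + fixed 18 = 49
{A, C, F}: M1→C 5, M2→C 6, M3→C 2, M4→F 2, M5→A 6, M6→A 6, M7→F 5, M8→C 4. Service 36; fixed 13; total 49.
{A, B, C, D, E, F}: service 31 + fixed 30 = 61
No other subset beats 46.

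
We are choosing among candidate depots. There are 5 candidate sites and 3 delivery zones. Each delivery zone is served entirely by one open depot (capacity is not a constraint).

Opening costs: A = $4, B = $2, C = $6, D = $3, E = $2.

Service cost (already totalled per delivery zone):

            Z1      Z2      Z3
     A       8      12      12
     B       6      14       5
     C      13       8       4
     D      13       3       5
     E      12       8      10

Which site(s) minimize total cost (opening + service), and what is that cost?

For any fixed open set, each delivery zone goes to its cheapest open site; total = fixed + service.
{B, D}: Z1→B 6, Z2→D 3, Z3→B 5. Service 14; fixed 5; total 19.
{B, D, E}: service 14 + fixed 7 = 21
{A, B, D}: Z1→B 6, Z2→D 3, Z3→B 5. Service 14; fixed 9; total 23.
{A, B, C, D, E}: Z1→B 6, Z2→D 3, Z3→C 4. Service 13; fixed 17; total 30.
No other subset beats 19.

Open B and D; minimum total cost 19.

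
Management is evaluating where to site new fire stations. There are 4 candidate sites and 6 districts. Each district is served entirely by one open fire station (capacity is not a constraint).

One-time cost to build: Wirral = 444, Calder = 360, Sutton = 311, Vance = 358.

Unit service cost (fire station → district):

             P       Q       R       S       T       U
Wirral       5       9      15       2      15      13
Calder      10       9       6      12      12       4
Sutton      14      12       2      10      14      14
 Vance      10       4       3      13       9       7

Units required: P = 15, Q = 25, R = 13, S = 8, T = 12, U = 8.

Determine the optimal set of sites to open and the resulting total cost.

Open Vance only; minimum total cost 915.

For any fixed open set, each district goes to its cheapest open site; total = fixed + service.
{Vance}: P→Vance 10·15=150, Q→Vance 4·25=100, R→Vance 3·13=39, S→Vance 13·8=104, T→Vance 9·12=108, U→Vance 7·8=56. Service 557; fixed 358; total 915.
{Calder}: P→Calder 10·15=150, Q→Calder 9·25=225, R→Calder 6·13=78, S→Calder 12·8=96, T→Calder 12·12=144, U→Calder 4·8=32. Service 725; fixed 360; total 1085.
{Sutton, Vance}: P→Vance 10·15=150, Q→Vance 4·25=100, R→Sutton 2·13=26, S→Sutton 10·8=80, T→Vance 9·12=108, U→Vance 7·8=56. Service 520; fixed 669; total 1189.
{Wirral, Calder, Sutton, Vance}: P→Wirral 5·15=75, Q→Vance 4·25=100, R→Sutton 2·13=26, S→Wirral 2·8=16, T→Vance 9·12=108, U→Calder 4·8=32. Service 357; fixed 1473; total 1830.
(All 15 nonempty subsets were checked; Vance only is lowest.)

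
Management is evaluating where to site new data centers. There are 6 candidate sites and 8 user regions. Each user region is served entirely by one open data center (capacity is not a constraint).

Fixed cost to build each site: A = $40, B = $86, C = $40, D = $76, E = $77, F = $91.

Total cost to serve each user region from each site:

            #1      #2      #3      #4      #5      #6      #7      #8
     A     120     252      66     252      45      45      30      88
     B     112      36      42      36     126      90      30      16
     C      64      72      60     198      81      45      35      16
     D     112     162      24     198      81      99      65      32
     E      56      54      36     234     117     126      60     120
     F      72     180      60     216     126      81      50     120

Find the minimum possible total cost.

For any fixed open set, each user region goes to its cheapest open site; total = fixed + service.
{B, C}: #1→C 64, #2→B 36, #3→B 42, #4→B 36, #5→C 81, #6→C 45, #7→B 30, #8→B 16. Service 350; fixed 126; total 476.
{A, B, C}: #1→C 64, #2→B 36, #3→B 42, #4→B 36, #5→A 45, #6→A 45, #7→A 30, #8→B 16. Service 314; fixed 166; total 480.
{A, B}: #1→B 112, #2→B 36, #3→B 42, #4→B 36, #5→A 45, #6→A 45, #7→A 30, #8→B 16. Service 362; fixed 126; total 488.
{A, B, C, D, E, F}: service 288 + fixed 410 = 698
No other subset beats 476.

Minimum total cost: 476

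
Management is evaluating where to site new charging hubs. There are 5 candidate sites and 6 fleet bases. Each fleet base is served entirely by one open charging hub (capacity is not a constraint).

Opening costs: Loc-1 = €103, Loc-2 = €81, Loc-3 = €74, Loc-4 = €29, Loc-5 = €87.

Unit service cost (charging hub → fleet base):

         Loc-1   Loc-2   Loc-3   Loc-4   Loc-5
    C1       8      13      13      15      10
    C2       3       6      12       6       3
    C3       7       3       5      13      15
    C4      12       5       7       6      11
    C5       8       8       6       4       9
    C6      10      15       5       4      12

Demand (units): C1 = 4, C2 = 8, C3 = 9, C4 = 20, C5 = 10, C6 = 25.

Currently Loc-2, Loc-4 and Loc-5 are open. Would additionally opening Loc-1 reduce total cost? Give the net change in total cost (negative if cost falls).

Current service cost with {Loc-2, Loc-4, Loc-5}: 331.
Adding Loc-1: each fleet base re-picks its cheapest; new service cost 323, saving 8.
Extra fixed cost: 103. Net change = 103 − 8 = 95.
(Totals: 528 → 623.)

No — net change +95 (cost rises by 95).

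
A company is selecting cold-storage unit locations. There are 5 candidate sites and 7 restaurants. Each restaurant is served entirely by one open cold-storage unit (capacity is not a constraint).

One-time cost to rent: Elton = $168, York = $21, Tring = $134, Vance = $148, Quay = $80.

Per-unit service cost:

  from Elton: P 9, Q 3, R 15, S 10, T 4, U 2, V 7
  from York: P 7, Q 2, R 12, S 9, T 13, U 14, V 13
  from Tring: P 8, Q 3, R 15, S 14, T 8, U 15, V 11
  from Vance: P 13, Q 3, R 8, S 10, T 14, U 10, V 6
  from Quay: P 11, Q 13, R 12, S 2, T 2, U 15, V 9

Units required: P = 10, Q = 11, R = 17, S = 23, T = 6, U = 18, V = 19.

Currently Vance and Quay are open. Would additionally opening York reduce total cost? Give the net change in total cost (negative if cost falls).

Current service cost with {Vance, Quay}: 631.
Adding York: each restaurant re-picks its cheapest; new service cost 580, saving 51.
Extra fixed cost: 21. Net change = 21 − 51 = -30.
(Totals: 859 → 829.)

Yes — net change −30 (cost falls by 30).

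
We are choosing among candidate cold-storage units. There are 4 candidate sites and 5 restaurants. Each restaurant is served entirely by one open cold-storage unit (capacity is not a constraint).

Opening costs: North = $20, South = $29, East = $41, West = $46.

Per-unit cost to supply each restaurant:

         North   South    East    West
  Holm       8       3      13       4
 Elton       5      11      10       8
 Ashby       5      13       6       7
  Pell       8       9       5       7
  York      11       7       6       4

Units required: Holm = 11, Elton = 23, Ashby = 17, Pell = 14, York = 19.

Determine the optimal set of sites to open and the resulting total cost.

Open North and West; minimum total cost 484.

For any fixed open set, each restaurant goes to its cheapest open site; total = fixed + service.
{North, West}: Holm→West 4·11=44, Elton→North 5·23=115, Ashby→North 5·17=85, Pell→West 7·14=98, York→West 4·19=76. Service 418; fixed 66; total 484.
{North, East, West}: service 390 + fixed 107 = 497
{North, South, West}: service 407 + fixed 95 = 502
{North, South, East, West}: service 379 + fixed 136 = 515
(All 15 nonempty subsets were checked; North and West is lowest.)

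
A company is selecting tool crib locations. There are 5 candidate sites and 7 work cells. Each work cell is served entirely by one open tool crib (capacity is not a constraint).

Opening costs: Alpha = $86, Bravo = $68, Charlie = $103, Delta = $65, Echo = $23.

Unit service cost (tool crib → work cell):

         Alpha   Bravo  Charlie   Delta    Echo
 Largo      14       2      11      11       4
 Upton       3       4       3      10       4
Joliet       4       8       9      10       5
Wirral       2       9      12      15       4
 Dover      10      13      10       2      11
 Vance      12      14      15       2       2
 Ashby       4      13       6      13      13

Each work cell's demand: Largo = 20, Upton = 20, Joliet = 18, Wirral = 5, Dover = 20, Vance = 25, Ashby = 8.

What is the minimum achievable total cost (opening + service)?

For any fixed open set, each work cell goes to its cheapest open site; total = fixed + service.
{Alpha, Delta, Echo}: Largo→Echo 4·20=80, Upton→Alpha 3·20=60, Joliet→Alpha 4·18=72, Wirral→Alpha 2·5=10, Dover→Delta 2·20=40, Vance→Delta 2·25=50, Ashby→Alpha 4·8=32. Service 344; fixed 174; total 518.
{Alpha, Bravo, Delta}: service 304 + fixed 219 = 523
{Alpha, Bravo, Delta, Echo}: service 304 + fixed 242 = 546
{Alpha, Bravo, Charlie, Delta, Echo}: Largo→Bravo 2·20=40, Upton→Alpha 3·20=60, Joliet→Alpha 4·18=72, Wirral→Alpha 2·5=10, Dover→Delta 2·20=40, Vance→Delta 2·25=50, Ashby→Alpha 4·8=32. Service 304; fixed 345; total 649.
No other subset beats 518.

Minimum total cost: 518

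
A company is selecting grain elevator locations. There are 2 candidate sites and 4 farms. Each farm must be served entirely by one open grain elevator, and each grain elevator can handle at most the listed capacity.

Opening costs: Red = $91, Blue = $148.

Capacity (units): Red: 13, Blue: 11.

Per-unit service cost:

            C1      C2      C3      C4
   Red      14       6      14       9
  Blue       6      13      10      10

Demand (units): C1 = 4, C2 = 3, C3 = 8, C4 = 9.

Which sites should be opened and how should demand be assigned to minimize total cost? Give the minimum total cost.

Open {Red, Blue}: C1→Red 14·4=56, C2→Blue 13·3=39, C3→Blue 10·8=80, C4→Red 9·9=81.
Loads: Red carries 13/13, Blue carries 11/11. Service 256; fixed 239; total 495.

Minimum total cost: 495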